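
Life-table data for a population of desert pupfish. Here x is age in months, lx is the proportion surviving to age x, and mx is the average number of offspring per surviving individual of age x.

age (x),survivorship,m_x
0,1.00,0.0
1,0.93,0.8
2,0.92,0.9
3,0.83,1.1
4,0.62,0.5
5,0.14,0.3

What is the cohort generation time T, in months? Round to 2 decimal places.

lx·mx: 0, 0.744, 0.828, 0.913, 0.31, 0.042 → R0 = 2.837
x·lx·mx: 0, 0.744, 1.656, 2.739, 1.24, 0.21 → Σ = 6.589
T = 6.589 / 2.837 = 2.322524… → 2.32

2.32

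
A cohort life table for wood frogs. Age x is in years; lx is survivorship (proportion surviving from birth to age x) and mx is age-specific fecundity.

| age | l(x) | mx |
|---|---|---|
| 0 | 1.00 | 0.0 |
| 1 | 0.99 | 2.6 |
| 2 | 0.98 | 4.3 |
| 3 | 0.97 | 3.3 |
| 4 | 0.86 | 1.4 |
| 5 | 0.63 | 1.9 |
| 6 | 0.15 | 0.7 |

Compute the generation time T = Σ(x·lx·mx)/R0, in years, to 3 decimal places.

2.564

lx·mx: 0, 2.574, 4.214, 3.201, 1.204, 1.197, 0.105 → R0 = 12.495
x·lx·mx: 0, 2.574, 8.428, 9.603, 4.816, 5.985, 0.63 → Σ = 32.036
T = 32.036 / 12.495 = 2.563906… → 2.564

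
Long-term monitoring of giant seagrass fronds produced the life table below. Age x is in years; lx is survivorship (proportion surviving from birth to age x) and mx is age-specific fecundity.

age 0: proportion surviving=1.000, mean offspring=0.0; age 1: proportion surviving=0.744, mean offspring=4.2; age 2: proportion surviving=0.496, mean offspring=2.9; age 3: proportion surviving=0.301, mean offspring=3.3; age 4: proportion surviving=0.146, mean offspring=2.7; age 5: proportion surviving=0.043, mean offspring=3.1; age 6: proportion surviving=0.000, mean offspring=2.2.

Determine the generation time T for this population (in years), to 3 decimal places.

1.845

lx·mx: 0, 3.1248, 1.4384, 0.9933, 0.3942, 0.1333, 0 → R0 = 6.084
x·lx·mx: 0, 3.1248, 2.8768, 2.9799, 1.5768, 0.6665, 0 → Σ = 11.2248
T = 11.2248 / 6.084 = 1.84497… → 1.845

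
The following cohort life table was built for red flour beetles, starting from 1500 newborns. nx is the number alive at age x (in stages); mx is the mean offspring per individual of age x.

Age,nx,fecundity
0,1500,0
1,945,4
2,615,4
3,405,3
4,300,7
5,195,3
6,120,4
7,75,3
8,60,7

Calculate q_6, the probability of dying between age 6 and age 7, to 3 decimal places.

0.375

lx = nx/n0 = nx/1500: 1, 0.63, 0.41, 0.27, 0.2, 0.13, 0.08, 0.05, 0.04
q_6 = (l_6 − l_7) / l_6 = (0.08 − 0.05) / 0.08
     = 0.03 / 0.08 = 0.375 → 0.375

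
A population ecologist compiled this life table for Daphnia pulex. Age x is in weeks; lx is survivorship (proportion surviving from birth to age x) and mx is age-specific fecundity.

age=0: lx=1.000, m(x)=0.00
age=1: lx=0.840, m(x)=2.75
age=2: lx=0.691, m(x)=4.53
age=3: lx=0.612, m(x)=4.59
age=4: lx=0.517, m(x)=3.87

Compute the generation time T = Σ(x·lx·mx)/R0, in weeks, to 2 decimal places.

lx·mx: 0, 2.31, 3.13023, 2.80908, 2.00079 → R0 = 10.2501
x·lx·mx: 0, 2.31, 6.26046, 8.42724, 8.00316 → Σ = 25.00086
T = 25.00086 / 10.2501 = 2.439084… → 2.44

2.44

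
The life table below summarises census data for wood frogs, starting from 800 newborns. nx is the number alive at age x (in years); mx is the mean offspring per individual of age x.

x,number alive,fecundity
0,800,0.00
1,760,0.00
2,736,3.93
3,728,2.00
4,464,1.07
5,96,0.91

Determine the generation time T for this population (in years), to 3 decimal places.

lx = nx/n0 = nx/800: 1, 0.95, 0.92, 0.91, 0.58, 0.12
lx·mx: 0, 0, 3.6156, 1.82, 0.6206, 0.1092 → R0 = 6.1654
x·lx·mx: 0, 0, 7.2312, 5.46, 2.4824, 0.546 → Σ = 15.7196
T = 15.7196 / 6.1654 = 2.549648… → 2.550

2.550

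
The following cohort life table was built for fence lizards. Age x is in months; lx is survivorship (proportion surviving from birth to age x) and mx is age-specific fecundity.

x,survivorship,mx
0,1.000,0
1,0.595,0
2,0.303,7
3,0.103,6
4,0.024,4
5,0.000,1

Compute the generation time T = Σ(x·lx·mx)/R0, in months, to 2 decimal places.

2.29

lx·mx: 0, 0, 2.121, 0.618, 0.096, 0 → R0 = 2.835
x·lx·mx: 0, 0, 4.242, 1.854, 0.384, 0 → Σ = 6.48
T = 6.48 / 2.835 = 2.285714… → 2.29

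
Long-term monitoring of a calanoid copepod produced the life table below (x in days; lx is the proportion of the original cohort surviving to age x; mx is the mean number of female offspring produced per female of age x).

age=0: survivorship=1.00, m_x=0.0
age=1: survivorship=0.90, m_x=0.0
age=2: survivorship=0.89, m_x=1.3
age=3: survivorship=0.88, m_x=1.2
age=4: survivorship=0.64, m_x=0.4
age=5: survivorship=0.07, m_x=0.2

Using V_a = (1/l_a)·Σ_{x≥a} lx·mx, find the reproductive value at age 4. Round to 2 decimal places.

0.42

lx·mx for x ≥ 4: 0.256, 0.014 → sum = 0.27
V_4 = 0.27 / l_4 = 0.27 / 0.64 = 0.421875 → 0.42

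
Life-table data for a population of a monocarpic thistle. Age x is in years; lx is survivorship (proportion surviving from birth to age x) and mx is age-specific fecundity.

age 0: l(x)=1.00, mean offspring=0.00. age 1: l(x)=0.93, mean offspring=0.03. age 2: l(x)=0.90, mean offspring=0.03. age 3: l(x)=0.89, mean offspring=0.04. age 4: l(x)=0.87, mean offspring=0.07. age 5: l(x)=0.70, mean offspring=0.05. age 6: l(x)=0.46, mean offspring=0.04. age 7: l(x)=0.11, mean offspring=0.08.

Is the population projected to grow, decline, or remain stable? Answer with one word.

declining

R0 = Σ lx·mx = 0 + 0.0279 + 0.027 + 0.0356 + 0.0609 + 0.035 + 0.0184 + 0.0088 = 0.2136
R0 < 1, so the population is declining.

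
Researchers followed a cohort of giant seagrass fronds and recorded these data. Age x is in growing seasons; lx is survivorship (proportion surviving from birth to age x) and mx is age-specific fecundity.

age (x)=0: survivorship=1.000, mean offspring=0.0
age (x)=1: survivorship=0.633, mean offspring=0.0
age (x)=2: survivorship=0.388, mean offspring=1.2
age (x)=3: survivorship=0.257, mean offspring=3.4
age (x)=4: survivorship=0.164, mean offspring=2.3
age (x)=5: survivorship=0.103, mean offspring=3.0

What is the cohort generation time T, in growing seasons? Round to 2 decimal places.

lx·mx: 0, 0, 0.4656, 0.8738, 0.3772, 0.309 → R0 = 2.0256
x·lx·mx: 0, 0, 0.9312, 2.6214, 1.5088, 1.545 → Σ = 6.6064
T = 6.6064 / 2.0256 = 3.261453… → 3.26

3.26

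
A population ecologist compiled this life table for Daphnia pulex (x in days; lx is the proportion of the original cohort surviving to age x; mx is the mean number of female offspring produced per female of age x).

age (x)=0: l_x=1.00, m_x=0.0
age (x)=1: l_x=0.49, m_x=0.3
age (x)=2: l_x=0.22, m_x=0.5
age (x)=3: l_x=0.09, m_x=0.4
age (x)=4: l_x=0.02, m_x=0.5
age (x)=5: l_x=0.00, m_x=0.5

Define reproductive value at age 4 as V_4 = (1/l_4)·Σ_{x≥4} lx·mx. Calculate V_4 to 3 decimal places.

0.500

lx·mx for x ≥ 4: 0.01, 0 → sum = 0.01
V_4 = 0.01 / l_4 = 0.01 / 0.02 = 0.5 → 0.500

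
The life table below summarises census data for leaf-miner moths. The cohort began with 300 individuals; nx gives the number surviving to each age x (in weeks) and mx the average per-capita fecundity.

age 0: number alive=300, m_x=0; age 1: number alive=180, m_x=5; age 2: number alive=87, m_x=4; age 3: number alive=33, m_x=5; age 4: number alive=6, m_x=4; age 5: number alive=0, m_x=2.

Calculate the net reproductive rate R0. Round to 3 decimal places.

lx = nx/n0 = nx/300: 1, 0.6, 0.29, 0.11, 0.02, 0
lx·mx by age: 0, 3, 1.16, 0.55, 0.08, 0
R0 = Σ lx·mx = 4.79 → 4.790

4.790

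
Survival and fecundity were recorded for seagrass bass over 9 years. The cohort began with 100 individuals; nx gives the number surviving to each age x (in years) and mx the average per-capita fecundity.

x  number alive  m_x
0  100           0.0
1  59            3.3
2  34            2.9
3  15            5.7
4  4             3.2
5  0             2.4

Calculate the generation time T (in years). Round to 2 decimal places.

lx = nx/n0 = nx/100: 1, 0.59, 0.34, 0.15, 0.04, 0
lx·mx: 0, 1.947, 0.986, 0.855, 0.128, 0 → R0 = 3.916
x·lx·mx: 0, 1.947, 1.972, 2.565, 0.512, 0 → Σ = 6.996
T = 6.996 / 3.916 = 1.786517… → 1.79

1.79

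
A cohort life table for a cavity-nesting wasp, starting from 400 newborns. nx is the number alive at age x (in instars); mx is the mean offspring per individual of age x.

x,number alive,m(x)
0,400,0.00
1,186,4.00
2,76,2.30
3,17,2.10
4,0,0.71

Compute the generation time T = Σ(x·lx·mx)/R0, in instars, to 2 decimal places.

1.26

lx = nx/n0 = nx/400: 1, 0.465, 0.19, 0.0425, 0
lx·mx: 0, 1.86, 0.437, 0.08925, 0 → R0 = 2.38625
x·lx·mx: 0, 1.86, 0.874, 0.26775, 0 → Σ = 3.00175
T = 3.00175 / 2.38625 = 1.257936… → 1.26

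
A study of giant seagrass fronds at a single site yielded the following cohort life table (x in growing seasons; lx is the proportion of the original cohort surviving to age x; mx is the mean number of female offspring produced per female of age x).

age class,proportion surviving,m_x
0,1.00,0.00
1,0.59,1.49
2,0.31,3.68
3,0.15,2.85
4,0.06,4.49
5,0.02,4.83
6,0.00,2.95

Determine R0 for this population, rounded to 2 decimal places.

2.81

lx·mx by age: 0, 0.8791, 1.1408, 0.4275, 0.2694, 0.0966, 0
R0 = Σ lx·mx = 2.8134 → 2.81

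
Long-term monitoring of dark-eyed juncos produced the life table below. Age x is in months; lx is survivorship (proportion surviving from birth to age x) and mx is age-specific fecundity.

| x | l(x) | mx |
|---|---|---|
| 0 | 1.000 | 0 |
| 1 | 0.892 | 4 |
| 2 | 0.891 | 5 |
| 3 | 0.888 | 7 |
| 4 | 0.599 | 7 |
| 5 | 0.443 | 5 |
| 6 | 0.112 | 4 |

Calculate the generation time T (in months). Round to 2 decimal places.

2.92

lx·mx: 0, 3.568, 4.455, 6.216, 4.193, 2.215, 0.448 → R0 = 21.095
x·lx·mx: 0, 3.568, 8.91, 18.648, 16.772, 11.075, 2.688 → Σ = 61.661
T = 61.661 / 21.095 = 2.923015… → 2.92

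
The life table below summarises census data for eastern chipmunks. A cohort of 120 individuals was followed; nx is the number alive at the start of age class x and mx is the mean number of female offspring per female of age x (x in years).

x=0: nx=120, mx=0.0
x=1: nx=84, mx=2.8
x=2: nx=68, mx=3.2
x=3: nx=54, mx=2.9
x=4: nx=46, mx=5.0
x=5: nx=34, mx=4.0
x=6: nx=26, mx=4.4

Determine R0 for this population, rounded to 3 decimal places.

9.082

lx = nx/n0 = nx/120: 1, 0.7, 0.56667…, 0.45, 0.38333…, 0.28333…, 0.21667…
lx·mx by age: 0, 1.96, 1.813333…, 1.305, 1.916667…, 1.133333…, 0.953333…
R0 = Σ lx·mx = 9.081667… → 9.082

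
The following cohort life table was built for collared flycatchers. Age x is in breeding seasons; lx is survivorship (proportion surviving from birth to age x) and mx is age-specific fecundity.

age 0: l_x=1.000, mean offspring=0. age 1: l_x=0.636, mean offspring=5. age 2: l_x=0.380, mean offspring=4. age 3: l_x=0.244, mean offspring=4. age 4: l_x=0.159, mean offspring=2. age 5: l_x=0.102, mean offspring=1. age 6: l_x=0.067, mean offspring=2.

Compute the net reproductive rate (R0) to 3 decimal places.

6.230

lx·mx by age: 0, 3.18, 1.52, 0.976, 0.318, 0.102, 0.134
R0 = Σ lx·mx = 6.23 → 6.230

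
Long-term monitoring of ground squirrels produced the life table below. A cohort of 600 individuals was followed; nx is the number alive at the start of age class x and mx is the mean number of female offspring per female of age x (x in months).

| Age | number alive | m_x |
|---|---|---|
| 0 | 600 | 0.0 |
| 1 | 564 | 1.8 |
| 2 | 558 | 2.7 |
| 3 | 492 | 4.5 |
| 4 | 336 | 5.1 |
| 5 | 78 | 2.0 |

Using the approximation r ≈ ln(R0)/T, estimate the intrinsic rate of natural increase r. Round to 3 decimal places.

0.866

lx = nx/n0 = nx/600: 1, 0.94, 0.93, 0.82, 0.56, 0.13
R0 = Σ lx·mx = 0 + 1.692 + 2.511 + 3.69 + 2.856 + 0.26 = 11.009
Σ x·lx·mx = 30.508; T = 30.508/11.009 = 2.77119…
r ≈ ln(R0)/T = ln(11.009)/2.77119… = 0.86559… → 0.866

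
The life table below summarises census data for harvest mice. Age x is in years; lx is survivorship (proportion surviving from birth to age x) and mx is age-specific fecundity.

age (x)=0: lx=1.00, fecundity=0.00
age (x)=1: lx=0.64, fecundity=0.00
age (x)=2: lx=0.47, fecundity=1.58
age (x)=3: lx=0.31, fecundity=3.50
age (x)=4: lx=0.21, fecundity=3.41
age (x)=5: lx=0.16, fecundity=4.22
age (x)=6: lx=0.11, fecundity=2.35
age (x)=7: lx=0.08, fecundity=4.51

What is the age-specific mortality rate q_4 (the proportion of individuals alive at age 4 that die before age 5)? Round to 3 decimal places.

0.238

q_4 = (l_4 − l_5) / l_4 = (0.21 − 0.16) / 0.21
     = 0.05 / 0.21 = 0.238095… → 0.238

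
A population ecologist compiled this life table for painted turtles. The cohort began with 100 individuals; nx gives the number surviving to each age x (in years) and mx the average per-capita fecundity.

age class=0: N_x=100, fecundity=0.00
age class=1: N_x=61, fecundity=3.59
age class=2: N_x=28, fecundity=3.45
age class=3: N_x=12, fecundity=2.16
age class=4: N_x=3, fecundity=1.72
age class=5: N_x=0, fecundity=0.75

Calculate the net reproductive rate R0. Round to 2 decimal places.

lx = nx/n0 = nx/100: 1, 0.61, 0.28, 0.12, 0.03, 0
lx·mx by age: 0, 2.1899, 0.966, 0.2592, 0.0516, 0
R0 = Σ lx·mx = 3.4667 → 3.47

3.47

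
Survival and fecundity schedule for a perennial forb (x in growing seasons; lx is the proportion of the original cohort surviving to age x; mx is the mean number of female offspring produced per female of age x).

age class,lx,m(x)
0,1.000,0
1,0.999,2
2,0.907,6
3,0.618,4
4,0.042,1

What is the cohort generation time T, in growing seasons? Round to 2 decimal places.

lx·mx: 0, 1.998, 5.442, 2.472, 0.042 → R0 = 9.954
x·lx·mx: 0, 1.998, 10.884, 7.416, 0.168 → Σ = 20.466
T = 20.466 / 9.954 = 2.056058… → 2.06

2.06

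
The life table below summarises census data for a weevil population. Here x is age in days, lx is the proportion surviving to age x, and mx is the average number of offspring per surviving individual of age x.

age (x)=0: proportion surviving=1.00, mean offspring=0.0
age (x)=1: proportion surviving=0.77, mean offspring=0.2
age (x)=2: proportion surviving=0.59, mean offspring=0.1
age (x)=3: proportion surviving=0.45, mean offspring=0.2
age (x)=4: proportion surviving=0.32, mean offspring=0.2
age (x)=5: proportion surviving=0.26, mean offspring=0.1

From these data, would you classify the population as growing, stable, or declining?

R0 = Σ lx·mx = 0 + 0.154 + 0.059 + 0.09 + 0.064 + 0.026 = 0.393
R0 < 1, so the population is declining.

declining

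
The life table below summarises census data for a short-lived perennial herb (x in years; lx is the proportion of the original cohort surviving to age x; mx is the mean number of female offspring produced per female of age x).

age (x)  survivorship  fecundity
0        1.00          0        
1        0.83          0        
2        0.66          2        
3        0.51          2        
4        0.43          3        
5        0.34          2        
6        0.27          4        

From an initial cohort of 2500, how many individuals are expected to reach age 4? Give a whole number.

Expected survivors = N0 · l_4 = 2500 × 0.43 = 1075 → 1075

1075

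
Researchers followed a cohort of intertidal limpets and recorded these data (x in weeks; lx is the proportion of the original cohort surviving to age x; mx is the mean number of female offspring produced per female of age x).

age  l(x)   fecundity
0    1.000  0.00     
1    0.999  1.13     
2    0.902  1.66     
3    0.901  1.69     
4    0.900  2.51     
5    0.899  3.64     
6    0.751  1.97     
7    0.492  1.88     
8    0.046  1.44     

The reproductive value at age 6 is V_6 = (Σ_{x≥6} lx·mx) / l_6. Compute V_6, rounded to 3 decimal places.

3.290

lx·mx for x ≥ 6: 1.47947, 0.92496, 0.06624 → sum = 2.47067
V_6 = 2.47067 / l_6 = 2.47067 / 0.751 = 3.28984… → 3.290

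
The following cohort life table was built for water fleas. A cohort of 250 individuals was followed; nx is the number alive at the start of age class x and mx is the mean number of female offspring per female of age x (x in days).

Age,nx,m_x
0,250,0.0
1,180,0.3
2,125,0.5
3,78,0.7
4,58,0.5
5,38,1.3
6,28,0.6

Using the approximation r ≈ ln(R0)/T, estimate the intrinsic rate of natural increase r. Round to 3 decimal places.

0.021

lx = nx/n0 = nx/250: 1, 0.72, 0.5, 0.312, 0.232, 0.152, 0.112
R0 = Σ lx·mx = 0 + 0.216 + 0.25 + 0.2184 + 0.116 + 0.1976 + 0.0672 = 1.0652
Σ x·lx·mx = 3.2264; T = 3.2264/1.0652 = 3.02891…
r ≈ ln(R0)/T = ln(1.0652)/3.02891… = 0.02085… → 0.021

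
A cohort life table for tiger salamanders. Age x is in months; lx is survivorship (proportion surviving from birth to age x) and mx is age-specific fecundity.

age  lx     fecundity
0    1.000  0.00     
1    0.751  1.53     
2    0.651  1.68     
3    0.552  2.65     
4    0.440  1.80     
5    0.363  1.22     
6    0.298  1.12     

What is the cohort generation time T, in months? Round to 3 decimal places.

lx·mx: 0, 1.14903, 1.09368, 1.4628, 0.792, 0.44286, 0.33376 → R0 = 5.27413
x·lx·mx: 0, 1.14903, 2.18736, 4.3884, 3.168, 2.2143, 2.00256 → Σ = 15.10965
T = 15.10965 / 5.27413 = 2.864861… → 2.865

2.865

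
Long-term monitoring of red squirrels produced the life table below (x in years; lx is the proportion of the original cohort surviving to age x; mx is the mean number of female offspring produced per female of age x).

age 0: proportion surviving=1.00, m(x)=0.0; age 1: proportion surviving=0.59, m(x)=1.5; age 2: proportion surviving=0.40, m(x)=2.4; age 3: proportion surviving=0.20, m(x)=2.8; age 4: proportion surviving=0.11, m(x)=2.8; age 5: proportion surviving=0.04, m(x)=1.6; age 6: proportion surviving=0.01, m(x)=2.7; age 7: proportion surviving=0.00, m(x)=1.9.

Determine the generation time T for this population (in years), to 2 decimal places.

2.21

lx·mx: 0, 0.885, 0.96, 0.56, 0.308, 0.064, 0.027, 0 → R0 = 2.804
x·lx·mx: 0, 0.885, 1.92, 1.68, 1.232, 0.32, 0.162, 0 → Σ = 6.199
T = 6.199 / 2.804 = 2.21077… → 2.21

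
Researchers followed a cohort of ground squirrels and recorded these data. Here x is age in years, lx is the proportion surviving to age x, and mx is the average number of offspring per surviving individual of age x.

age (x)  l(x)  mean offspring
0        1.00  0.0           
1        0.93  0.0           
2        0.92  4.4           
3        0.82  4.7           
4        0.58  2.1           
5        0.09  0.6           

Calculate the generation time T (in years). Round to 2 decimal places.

2.70

lx·mx: 0, 0, 4.048, 3.854, 1.218, 0.054 → R0 = 9.174
x·lx·mx: 0, 0, 8.096, 11.562, 4.872, 0.27 → Σ = 24.8
T = 24.8 / 9.174 = 2.703292… → 2.70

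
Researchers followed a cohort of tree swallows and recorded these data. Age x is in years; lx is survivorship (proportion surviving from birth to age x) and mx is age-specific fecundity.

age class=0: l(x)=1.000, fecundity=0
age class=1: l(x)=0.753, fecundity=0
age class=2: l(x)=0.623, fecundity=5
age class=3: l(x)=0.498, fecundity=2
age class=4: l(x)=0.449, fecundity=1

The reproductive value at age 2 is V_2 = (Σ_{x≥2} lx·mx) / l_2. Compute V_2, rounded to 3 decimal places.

lx·mx for x ≥ 2: 3.115, 0.996, 0.449 → sum = 4.56
V_2 = 4.56 / l_2 = 4.56 / 0.623 = 7.319422… → 7.319

7.319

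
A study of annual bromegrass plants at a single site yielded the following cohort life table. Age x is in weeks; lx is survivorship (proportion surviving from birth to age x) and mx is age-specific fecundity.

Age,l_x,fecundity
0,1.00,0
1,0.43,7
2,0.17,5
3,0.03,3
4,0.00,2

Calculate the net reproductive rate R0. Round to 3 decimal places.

3.950

lx·mx by age: 0, 3.01, 0.85, 0.09, 0
R0 = Σ lx·mx = 3.95 → 3.950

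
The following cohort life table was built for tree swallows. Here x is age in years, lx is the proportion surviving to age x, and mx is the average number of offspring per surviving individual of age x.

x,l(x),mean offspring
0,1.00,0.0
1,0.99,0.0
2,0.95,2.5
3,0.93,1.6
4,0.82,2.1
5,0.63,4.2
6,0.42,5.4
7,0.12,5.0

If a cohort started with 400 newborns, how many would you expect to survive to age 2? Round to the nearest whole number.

380

Expected survivors = N0 · l_2 = 400 × 0.95 = 380 → 380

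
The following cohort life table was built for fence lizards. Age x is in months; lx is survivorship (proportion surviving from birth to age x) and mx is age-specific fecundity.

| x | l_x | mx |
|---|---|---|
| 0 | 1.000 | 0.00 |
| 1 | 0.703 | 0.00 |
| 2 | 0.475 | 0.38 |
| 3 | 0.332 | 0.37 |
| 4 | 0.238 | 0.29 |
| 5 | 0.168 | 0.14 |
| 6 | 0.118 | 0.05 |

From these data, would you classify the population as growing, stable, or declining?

R0 = Σ lx·mx = 0 + 0 + 0.1805 + 0.12284 + 0.06902 + 0.02352 + 0.0059 = 0.40178
R0 < 1, so the population is declining.

declining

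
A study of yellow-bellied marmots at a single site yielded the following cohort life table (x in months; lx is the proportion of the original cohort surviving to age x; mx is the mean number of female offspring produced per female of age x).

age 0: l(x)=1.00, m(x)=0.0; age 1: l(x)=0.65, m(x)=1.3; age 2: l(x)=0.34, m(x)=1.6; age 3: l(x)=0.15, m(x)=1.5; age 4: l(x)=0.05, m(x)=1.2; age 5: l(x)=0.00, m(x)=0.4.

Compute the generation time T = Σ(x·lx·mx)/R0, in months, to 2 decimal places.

lx·mx: 0, 0.845, 0.544, 0.225, 0.06, 0 → R0 = 1.674
x·lx·mx: 0, 0.845, 1.088, 0.675, 0.24, 0 → Σ = 2.848
T = 2.848 / 1.674 = 1.701314… → 1.70

1.70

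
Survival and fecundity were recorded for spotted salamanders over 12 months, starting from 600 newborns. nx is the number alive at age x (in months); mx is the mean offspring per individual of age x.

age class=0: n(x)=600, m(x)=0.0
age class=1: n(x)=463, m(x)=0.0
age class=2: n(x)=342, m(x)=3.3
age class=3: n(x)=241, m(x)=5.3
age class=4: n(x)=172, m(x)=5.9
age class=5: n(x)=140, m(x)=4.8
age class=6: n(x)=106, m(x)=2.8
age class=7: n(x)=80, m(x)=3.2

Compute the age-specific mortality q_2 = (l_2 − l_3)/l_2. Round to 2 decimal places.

lx = nx/n0 = nx/600: 1, 0.77167…, 0.57, 0.40167…, 0.28667…, 0.23333…, 0.17667…, 0.13333…
q_2 = (l_2 − l_3) / l_2 = (0.57 − 0.401667…) / 0.57
     = 0.168333… / 0.57 = 0.295322… → 0.30

0.30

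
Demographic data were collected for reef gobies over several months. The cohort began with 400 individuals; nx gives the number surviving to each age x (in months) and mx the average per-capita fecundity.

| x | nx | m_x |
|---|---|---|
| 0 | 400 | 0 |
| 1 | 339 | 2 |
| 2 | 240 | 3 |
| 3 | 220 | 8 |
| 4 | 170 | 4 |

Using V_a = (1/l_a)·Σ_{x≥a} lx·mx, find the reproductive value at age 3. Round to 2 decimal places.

11.09

lx = nx/n0 = nx/400: 1, 0.8475, 0.6, 0.55, 0.425
lx·mx for x ≥ 3: 4.4, 1.7 → sum = 6.1
V_3 = 6.1 / l_3 = 6.1 / 0.55 = 11.090909… → 11.09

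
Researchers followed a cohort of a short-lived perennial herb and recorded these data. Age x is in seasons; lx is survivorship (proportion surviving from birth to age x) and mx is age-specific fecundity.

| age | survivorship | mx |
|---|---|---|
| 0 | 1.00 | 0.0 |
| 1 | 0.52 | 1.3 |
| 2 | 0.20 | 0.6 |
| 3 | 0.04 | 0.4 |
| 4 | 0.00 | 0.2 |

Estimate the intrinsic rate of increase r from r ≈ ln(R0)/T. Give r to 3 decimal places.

R0 = Σ lx·mx = 0 + 0.676 + 0.12 + 0.016 + 0 = 0.812
Σ x·lx·mx = 0.964; T = 0.964/0.812 = 1.18719…
r ≈ ln(R0)/T = ln(0.812)/1.18719… = -0.17542… → -0.175

-0.175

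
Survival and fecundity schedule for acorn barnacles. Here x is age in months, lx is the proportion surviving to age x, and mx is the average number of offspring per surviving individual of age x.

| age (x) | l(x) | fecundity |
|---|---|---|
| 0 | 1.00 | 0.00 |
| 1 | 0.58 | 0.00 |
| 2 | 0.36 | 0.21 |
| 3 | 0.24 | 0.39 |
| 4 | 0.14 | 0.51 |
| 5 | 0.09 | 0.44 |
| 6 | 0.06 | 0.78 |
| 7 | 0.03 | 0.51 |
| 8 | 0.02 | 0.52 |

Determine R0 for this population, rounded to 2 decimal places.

lx·mx by age: 0, 0, 0.0756, 0.0936, 0.0714, 0.0396, 0.0468, 0.0153, 0.0104
R0 = Σ lx·mx = 0.3527 → 0.35

0.35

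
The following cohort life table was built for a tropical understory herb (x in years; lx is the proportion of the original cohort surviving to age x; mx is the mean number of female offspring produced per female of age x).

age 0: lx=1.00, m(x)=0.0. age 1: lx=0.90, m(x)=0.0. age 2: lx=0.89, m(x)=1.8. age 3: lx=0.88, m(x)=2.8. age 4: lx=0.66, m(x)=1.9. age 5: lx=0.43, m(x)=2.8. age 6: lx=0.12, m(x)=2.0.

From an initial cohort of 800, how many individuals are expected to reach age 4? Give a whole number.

Expected survivors = N0 · l_4 = 800 × 0.66 = 528 → 528

528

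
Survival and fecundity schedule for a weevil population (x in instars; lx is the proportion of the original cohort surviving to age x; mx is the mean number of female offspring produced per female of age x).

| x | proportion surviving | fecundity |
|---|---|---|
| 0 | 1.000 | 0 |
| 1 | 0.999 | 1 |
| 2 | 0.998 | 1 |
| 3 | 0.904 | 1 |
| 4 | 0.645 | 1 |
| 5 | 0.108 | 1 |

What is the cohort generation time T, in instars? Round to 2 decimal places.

2.42

lx·mx: 0, 0.999, 0.998, 0.904, 0.645, 0.108 → R0 = 3.654
x·lx·mx: 0, 0.999, 1.996, 2.712, 2.58, 0.54 → Σ = 8.827
T = 8.827 / 3.654 = 2.415709… → 2.42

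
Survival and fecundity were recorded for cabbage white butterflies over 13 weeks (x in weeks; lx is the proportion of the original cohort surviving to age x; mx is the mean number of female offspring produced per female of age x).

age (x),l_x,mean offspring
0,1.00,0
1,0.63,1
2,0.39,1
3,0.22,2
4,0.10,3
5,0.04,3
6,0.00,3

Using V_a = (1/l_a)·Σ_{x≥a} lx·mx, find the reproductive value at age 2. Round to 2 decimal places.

lx·mx for x ≥ 2: 0.39, 0.44, 0.3, 0.12, 0 → sum = 1.25
V_2 = 1.25 / l_2 = 1.25 / 0.39 = 3.205128… → 3.21

3.21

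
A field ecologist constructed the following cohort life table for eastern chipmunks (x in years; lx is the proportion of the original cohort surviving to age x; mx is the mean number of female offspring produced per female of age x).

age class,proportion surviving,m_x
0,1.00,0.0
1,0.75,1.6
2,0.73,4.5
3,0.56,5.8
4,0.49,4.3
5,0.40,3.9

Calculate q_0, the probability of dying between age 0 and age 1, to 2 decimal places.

q_0 = (l_0 − l_1) / l_0 = (1 − 0.75) / 1
     = 0.25 / 1 = 0.25 → 0.25

0.25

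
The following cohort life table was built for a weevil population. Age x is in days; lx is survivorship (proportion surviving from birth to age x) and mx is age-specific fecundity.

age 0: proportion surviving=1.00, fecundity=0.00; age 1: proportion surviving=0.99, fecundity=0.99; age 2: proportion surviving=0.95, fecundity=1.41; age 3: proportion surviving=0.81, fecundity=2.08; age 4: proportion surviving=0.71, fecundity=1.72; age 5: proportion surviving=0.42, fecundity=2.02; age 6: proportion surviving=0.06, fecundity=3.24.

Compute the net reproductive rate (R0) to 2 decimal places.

lx·mx by age: 0, 0.9801, 1.3395, 1.6848, 1.2212, 0.8484, 0.1944
R0 = Σ lx·mx = 6.2684 → 6.27

6.27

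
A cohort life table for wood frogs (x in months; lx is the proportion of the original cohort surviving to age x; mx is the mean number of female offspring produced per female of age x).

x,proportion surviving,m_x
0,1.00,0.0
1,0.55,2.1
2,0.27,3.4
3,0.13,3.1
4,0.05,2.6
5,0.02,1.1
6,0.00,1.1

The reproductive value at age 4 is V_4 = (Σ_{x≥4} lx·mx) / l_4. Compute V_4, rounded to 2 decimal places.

lx·mx for x ≥ 4: 0.13, 0.022, 0 → sum = 0.152
V_4 = 0.152 / l_4 = 0.152 / 0.05 = 3.04 → 3.04

3.04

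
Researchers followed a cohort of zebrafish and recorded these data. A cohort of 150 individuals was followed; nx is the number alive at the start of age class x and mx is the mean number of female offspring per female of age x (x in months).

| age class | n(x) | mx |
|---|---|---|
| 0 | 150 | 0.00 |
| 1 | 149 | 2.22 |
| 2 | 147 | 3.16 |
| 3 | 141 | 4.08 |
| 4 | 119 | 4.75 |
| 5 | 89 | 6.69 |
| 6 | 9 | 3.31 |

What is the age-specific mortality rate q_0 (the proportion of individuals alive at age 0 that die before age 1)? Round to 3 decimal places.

0.007

lx = nx/n0 = nx/150: 1, 0.99333…, 0.98, 0.94, 0.79333…, 0.59333…, 0.06
q_0 = (l_0 − l_1) / l_0 = (1 − 0.993333…) / 1
     = 0.006667… / 1 = 0.006667… → 0.007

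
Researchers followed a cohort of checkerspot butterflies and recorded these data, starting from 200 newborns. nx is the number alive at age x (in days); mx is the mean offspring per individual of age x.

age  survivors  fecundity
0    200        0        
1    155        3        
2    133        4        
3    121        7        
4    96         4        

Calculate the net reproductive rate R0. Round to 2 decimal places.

lx = nx/n0 = nx/200: 1, 0.775, 0.665, 0.605, 0.48
lx·mx by age: 0, 2.325, 2.66, 4.235, 1.92
R0 = Σ lx·mx = 11.14 → 11.14

11.14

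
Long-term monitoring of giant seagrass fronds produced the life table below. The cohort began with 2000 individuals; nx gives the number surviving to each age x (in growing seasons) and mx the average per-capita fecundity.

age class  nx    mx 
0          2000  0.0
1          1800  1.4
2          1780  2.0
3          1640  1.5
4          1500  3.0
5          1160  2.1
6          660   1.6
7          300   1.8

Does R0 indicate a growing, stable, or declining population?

growing

lx = nx/n0 = nx/2000: 1, 0.9, 0.89, 0.82, 0.75, 0.58, 0.33, 0.15
R0 = Σ lx·mx = 0 + 1.26 + 1.78 + 1.23 + 2.25 + 1.218 + 0.528 + 0.27 = 8.536
R0 > 1, so the population is growing.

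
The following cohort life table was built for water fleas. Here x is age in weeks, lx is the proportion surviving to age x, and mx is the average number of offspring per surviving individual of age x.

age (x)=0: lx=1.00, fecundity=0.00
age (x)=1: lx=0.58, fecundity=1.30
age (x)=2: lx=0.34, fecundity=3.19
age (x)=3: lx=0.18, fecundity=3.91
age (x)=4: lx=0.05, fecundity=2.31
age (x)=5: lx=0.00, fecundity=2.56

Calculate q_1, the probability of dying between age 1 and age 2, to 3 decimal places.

0.414

q_1 = (l_1 − l_2) / l_1 = (0.58 − 0.34) / 0.58
     = 0.24 / 0.58 = 0.413793… → 0.414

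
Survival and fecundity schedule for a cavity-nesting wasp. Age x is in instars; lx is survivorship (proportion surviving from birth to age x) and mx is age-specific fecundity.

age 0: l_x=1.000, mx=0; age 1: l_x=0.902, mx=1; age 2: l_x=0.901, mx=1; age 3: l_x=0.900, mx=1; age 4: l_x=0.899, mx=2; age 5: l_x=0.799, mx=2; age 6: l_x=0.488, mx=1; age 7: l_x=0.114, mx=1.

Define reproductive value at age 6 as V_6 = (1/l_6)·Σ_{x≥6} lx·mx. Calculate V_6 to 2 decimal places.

1.23

lx·mx for x ≥ 6: 0.488, 0.114 → sum = 0.602
V_6 = 0.602 / l_6 = 0.602 / 0.488 = 1.233607… → 1.23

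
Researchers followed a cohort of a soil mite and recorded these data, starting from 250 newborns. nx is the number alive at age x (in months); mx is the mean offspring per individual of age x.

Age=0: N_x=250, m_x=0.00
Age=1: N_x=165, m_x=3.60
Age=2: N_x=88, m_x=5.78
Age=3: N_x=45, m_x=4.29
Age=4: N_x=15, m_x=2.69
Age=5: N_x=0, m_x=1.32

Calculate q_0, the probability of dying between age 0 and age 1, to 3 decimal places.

0.340

lx = nx/n0 = nx/250: 1, 0.66, 0.352, 0.18, 0.06, 0
q_0 = (l_0 − l_1) / l_0 = (1 − 0.66) / 1
     = 0.34 / 1 = 0.34 → 0.340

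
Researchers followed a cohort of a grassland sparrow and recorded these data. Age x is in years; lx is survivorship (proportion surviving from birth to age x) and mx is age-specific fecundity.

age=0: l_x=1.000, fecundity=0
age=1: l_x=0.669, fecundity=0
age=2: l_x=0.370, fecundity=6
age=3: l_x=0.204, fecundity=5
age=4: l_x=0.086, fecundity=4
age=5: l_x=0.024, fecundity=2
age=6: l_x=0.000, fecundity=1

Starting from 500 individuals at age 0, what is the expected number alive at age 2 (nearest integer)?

185

Expected survivors = N0 · l_2 = 500 × 0.370 = 185 → 185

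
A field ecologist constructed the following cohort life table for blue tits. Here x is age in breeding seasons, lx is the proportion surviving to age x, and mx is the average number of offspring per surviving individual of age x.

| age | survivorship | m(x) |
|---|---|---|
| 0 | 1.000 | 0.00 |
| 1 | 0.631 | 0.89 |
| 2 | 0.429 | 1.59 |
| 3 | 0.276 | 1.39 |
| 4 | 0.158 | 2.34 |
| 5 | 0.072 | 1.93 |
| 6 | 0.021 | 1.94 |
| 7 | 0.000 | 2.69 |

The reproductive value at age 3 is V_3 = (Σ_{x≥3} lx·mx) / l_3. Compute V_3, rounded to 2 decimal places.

3.38

lx·mx for x ≥ 3: 0.38364, 0.36972, 0.13896, 0.04074, 0 → sum = 0.93306
V_3 = 0.93306 / l_3 = 0.93306 / 0.276 = 3.380652… → 3.38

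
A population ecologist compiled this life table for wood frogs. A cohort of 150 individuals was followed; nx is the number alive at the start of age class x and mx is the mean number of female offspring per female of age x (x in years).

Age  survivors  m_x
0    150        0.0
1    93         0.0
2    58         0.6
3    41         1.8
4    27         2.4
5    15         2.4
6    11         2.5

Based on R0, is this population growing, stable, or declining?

lx = nx/n0 = nx/150: 1, 0.62, 0.38667…, 0.27333…, 0.18, 0.1, 0.07333…
R0 = Σ lx·mx = 0 + 0 + 0.232… + 0.492… + 0.432 + 0.24 + 0.183333… = 1.579333…
R0 > 1, so the population is growing.

growing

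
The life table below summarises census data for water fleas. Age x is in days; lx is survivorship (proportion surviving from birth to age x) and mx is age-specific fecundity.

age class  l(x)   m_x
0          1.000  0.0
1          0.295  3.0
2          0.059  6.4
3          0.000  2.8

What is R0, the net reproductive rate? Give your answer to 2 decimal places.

1.26

lx·mx by age: 0, 0.885, 0.3776, 0
R0 = Σ lx·mx = 1.2626 → 1.26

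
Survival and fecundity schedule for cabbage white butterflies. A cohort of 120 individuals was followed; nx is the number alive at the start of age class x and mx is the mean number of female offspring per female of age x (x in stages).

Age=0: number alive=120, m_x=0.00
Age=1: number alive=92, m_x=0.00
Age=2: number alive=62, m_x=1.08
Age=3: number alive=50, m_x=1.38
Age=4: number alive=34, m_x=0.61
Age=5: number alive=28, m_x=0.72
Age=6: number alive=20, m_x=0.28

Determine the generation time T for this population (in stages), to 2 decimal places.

3.06

lx = nx/n0 = nx/120: 1, 0.76667…, 0.51667…, 0.41667…, 0.28333…, 0.23333…, 0.16667…
lx·mx: 0, 0, 0.558…, 0.575…, 0.172833…, 0.168…, 0.046667… → R0 = 1.5205…
x·lx·mx: 0, 0, 1.116…, 1.725…, 0.691333…, 0.84…, 0.28… → Σ = 4.652333…
T = 4.652333… / 1.5205… = 3.059739… → 3.06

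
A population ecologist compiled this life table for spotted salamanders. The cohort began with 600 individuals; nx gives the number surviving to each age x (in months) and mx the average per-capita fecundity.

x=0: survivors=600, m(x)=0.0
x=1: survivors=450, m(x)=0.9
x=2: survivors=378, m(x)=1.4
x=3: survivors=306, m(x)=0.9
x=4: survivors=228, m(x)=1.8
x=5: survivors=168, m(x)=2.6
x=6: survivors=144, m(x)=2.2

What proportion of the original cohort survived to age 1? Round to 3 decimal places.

l_1 = n_1/n_0 = 450/600 = 0.75 → 0.750

0.750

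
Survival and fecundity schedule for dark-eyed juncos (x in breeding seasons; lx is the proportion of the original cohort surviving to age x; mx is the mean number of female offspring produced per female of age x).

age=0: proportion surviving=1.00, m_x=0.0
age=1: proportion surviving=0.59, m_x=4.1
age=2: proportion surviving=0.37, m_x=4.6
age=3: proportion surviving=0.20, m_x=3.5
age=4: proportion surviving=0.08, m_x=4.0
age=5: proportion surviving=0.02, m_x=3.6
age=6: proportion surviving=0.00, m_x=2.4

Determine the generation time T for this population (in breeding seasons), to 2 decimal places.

lx·mx: 0, 2.419, 1.702, 0.7, 0.32, 0.072, 0 → R0 = 5.213
x·lx·mx: 0, 2.419, 3.404, 2.1, 1.28, 0.36, 0 → Σ = 9.563
T = 9.563 / 5.213 = 1.834452… → 1.83

1.83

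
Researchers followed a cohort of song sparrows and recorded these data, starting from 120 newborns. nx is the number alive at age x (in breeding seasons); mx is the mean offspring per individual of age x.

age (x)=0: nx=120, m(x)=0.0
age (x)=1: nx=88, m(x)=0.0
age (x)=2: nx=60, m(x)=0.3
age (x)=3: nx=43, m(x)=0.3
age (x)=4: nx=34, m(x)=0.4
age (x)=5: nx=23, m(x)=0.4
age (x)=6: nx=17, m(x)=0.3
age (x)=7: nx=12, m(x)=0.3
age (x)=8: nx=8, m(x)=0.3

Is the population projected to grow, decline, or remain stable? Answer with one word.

lx = nx/n0 = nx/120: 1, 0.73333…, 0.5, 0.35833…, 0.28333…, 0.19167…, 0.14167…, 0.1, 0.06667…
R0 = Σ lx·mx = 0 + 0 + 0.15 + 0.1075… + 0.113333… + 0.076667… + 0.0425… + 0.03 + 0.02… = 0.54…
R0 < 1, so the population is declining.

declining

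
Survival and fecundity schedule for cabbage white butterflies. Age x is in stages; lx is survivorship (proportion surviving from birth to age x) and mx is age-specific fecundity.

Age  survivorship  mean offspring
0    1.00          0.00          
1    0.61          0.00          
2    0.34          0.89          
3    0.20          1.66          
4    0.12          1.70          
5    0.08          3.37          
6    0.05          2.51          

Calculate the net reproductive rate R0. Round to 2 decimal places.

1.23

lx·mx by age: 0, 0, 0.3026, 0.332, 0.204, 0.2696, 0.1255
R0 = Σ lx·mx = 1.2337 → 1.23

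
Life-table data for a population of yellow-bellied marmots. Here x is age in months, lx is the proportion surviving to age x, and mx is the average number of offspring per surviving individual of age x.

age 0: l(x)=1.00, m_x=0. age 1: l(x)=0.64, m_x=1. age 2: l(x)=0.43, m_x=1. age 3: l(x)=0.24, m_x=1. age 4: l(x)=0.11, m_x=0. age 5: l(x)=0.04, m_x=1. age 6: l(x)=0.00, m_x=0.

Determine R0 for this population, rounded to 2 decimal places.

lx·mx by age: 0, 0.64, 0.43, 0.24, 0, 0.04, 0
R0 = Σ lx·mx = 1.35 → 1.35

1.35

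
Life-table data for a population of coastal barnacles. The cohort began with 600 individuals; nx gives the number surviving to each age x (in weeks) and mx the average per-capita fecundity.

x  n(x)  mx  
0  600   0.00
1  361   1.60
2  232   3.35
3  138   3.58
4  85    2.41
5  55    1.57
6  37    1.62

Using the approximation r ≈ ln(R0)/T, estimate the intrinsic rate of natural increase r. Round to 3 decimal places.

0.547

lx = nx/n0 = nx/600: 1, 0.60167…, 0.38667…, 0.23, 0.14167…, 0.09167…, 0.06167…
R0 = Σ lx·mx = 0 + 0.96267… + 1.29533… + 0.8234 + 0.34142… + 0.14392… + 0.0999… = 3.666633…
Σ x·lx·mx = 8.708183…; T = 8.708183…/3.666633… = 2.37498…
r ≈ ln(R0)/T = ln(3.666633…)/2.37498… = 0.54707… → 0.547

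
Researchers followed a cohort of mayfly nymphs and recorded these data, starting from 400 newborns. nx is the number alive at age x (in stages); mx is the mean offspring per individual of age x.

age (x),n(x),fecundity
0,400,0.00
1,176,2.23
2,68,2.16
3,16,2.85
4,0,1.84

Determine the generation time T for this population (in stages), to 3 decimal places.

lx = nx/n0 = nx/400: 1, 0.44, 0.17, 0.04, 0
lx·mx: 0, 0.9812, 0.3672, 0.114, 0 → R0 = 1.4624
x·lx·mx: 0, 0.9812, 0.7344, 0.342, 0 → Σ = 2.0576
T = 2.0576 / 1.4624 = 1.407002… → 1.407

1.407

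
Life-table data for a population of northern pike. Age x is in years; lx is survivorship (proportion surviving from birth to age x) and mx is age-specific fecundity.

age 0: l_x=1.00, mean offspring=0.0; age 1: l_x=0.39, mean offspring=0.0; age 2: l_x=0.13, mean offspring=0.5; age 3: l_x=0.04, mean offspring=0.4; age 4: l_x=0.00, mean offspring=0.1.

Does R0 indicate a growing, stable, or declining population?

R0 = Σ lx·mx = 0 + 0 + 0.065 + 0.016 + 0 = 0.081
R0 < 1, so the population is declining.

declining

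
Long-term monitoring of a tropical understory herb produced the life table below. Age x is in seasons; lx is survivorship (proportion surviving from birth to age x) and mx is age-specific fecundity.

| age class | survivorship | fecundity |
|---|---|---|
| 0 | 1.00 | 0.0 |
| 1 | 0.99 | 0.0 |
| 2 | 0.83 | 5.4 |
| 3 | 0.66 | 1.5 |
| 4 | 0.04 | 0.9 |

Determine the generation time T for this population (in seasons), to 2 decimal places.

lx·mx: 0, 0, 4.482, 0.99, 0.036 → R0 = 5.508
x·lx·mx: 0, 0, 8.964, 2.97, 0.144 → Σ = 12.078
T = 12.078 / 5.508 = 2.19281… → 2.19

2.19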